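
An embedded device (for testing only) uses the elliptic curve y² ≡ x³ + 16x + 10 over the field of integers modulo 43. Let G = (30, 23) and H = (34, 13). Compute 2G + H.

(42, 37)

First 2G:
Repeated addition: build up to 2G.
2G: tangent at (30, 23): λ = (3·30² + 16)/(2·23) ≡ 7/3. 3⁻¹ ≡ 29 (mod 43) since 3·29 = 87 ≡ 1, so λ ≡ 7·29 ≡ 31.
  x = λ² - 30 - 30 = 961 - 60 ≡ 41; y = λ·(30 - 41) - 23 ≡ 23. → (41, 23)
2G = (41, 23).
Finally 2G + H:
(41, 23) + (34, 13). λ = (13 - 23)/(34 - 41) ≡ 33/36 mod 43. 36⁻¹ ≡ 6 (mod 43), so λ ≡ 26.
  x = λ² - 41 - 34 = 676 - 75 ≡ 42; y = λ·(41 - 42) - 23 ≡ 37. → (42, 37)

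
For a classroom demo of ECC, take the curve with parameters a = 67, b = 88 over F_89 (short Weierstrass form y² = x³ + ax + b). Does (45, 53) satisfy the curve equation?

y² = 53² ≡ 50; x³ + 67x + 88 = 94228 ≡ 66 (mod 89). 50 ≠ 66.

no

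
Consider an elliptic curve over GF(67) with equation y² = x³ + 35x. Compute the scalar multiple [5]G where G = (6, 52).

Double-and-add on 5 = (101)₂. Start with G = (6, 52) for the leading 1-bit.
double: tangent at (6, 52): λ = (3·6² + 35)/(2·52) ≡ 9/37. 37⁻¹ ≡ 29 (mod 67) since 37·29 = 1073 ≡ 1, so λ ≡ 9·29 ≡ 60.
  x = λ² - 6 - 6 = 3600 - 12 ≡ 37; y = λ·(6 - 37) - 52 ≡ 31. → (37, 31)
double: tangent at (37, 31): λ = (3·37² + 35)/(2·31) ≡ 55/62. 62⁻¹ ≡ 40 (mod 67) since 62·40 = 2480 ≡ 1, so λ ≡ 55·40 ≡ 56.
  x = λ² - 37 - 37 = 3136 - 74 ≡ 47; y = λ·(37 - 47) - 31 ≡ 12. → (47, 12)
add G: (47, 12) + (6, 52). λ = (52 - 12)/(6 - 47) ≡ 40/26 mod 67. 26⁻¹ ≡ 49 (mod 67), so λ ≡ 17.
  x = λ² - 47 - 6 = 289 - 53 ≡ 35; y = λ·(47 - 35) - 12 ≡ 58. → (35, 58)

(35, 58)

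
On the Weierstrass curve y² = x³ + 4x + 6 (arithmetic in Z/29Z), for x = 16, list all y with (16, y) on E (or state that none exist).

x³ + 4x + 6 = 4166 ≡ 19 (mod 29).
19 is a non-residue mod 29; no y exists.

none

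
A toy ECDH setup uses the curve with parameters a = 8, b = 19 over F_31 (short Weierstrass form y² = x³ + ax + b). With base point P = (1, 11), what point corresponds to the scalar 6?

Double-and-add on 6 = (110)₂. Start with P = (1, 11) for the leading 1-bit.
double: tangent at (1, 11): λ = (3·1² + 8)/(2·11) ≡ 11/22. 22⁻¹ ≡ 24 (mod 31), so λ ≡ 11·24 ≡ 16.
  x = λ² - 1 - 1 = 256 - 2 ≡ 6; y = λ·(1 - 6) - 11 ≡ 2. → (6, 2)
add P: (6, 2) + (1, 11). λ = (11 - 2)/(1 - 6) ≡ 9/26 mod 31. 26⁻¹ ≡ 6 (mod 31) since 26·6 = 156 ≡ 1, so λ ≡ 23.
  x = λ² - 6 - 1 = 529 - 7 ≡ 26; y = λ·(6 - 26) - 2 ≡ 3. → (26, 3)
double: tangent at (26, 3): λ = (3·26² + 8)/(2·3) ≡ 21/6. 6⁻¹ ≡ 26 (mod 31), so λ ≡ 21·26 ≡ 19.
  x = λ² - 26 - 26 = 361 - 52 ≡ 30; y = λ·(26 - 30) - 3 ≡ 14. → (30, 14)

(30, 14)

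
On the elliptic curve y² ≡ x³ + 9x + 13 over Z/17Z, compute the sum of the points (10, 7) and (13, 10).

(10, 7) + (13, 10). λ = (10 - 7)/(13 - 10) ≡ 3/3 mod 17. 3⁻¹ ≡ 6 (mod 17) since 3·6 = 18 ≡ 1, so λ ≡ 1.
  x = λ² - 10 - 13 = 1 - 23 ≡ 12; y = λ·(10 - 12) - 7 ≡ 8. → (12, 8)

(12, 8)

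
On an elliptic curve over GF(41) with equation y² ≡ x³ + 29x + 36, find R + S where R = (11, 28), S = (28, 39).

(1, 5)

(11, 28) + (28, 39). λ = (39 - 28)/(28 - 11) ≡ 11/17 mod 41. 17⁻¹ ≡ 29 (mod 41) since 17·29 = 493 ≡ 1, so λ ≡ 32.
  x = λ² - 11 - 28 = 1024 - 39 ≡ 1; y = λ·(11 - 1) - 28 ≡ 5. → (1, 5)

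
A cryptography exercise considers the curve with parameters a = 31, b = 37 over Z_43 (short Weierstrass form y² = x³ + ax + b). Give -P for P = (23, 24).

-(23, 24) = (23, -24 mod 43) = (23, 19).

(23, 19)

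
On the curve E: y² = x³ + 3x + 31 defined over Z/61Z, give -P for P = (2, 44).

(2, 17)

-(2, 44) = (2, -44 mod 61) = (2, 17).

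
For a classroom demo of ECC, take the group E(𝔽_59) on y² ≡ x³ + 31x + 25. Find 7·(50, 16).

Write P = (50, 16).
Double-and-add on 7 = (111)₂. Start with P = (50, 16) for the leading 1-bit.
double: tangent at (50, 16): λ = (3·50² + 31)/(2·16) ≡ 38/32. 32⁻¹ ≡ 24 (mod 59) since 32·24 = 768 ≡ 1, so λ ≡ 38·24 ≡ 27.
  x = λ² - 50 - 50 = 729 - 100 ≡ 39; y = λ·(50 - 39) - 16 ≡ 45. → (39, 45)
add P: (39, 45) + (50, 16). λ = (16 - 45)/(50 - 39) ≡ 30/11 mod 59. 11⁻¹ ≡ 43 (mod 59), so λ ≡ 51.
  x = λ² - 39 - 50 = 2601 - 89 ≡ 34; y = λ·(39 - 34) - 45 ≡ 33. → (34, 33)
double: tangent at (34, 33): λ = (3·34² + 31)/(2·33) ≡ 18/7. 7⁻¹ ≡ 17 (mod 59) since 7·17 = 119 ≡ 1, so λ ≡ 18·17 ≡ 11.
  x = λ² - 34 - 34 = 121 - 68 ≡ 53; y = λ·(34 - 53) - 33 ≡ 53. → (53, 53)
add P: (53, 53) + (50, 16). λ = (16 - 53)/(50 - 53) ≡ 22/56 mod 59. 56⁻¹ ≡ 39 (mod 59), so λ ≡ 32.
  x = λ² - 53 - 50 = 1024 - 103 ≡ 36; y = λ·(53 - 36) - 53 ≡ 19. → (36, 19)

(36, 19)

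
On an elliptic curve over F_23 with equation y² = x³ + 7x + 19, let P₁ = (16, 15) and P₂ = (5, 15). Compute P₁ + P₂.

(16, 15) + (5, 15). λ = (15 - 15)/(5 - 16) ≡ 0/12 mod 23. 12⁻¹ ≡ 2 (mod 23) since 12·2 = 24 ≡ 1, so λ ≡ 0.
  x = λ² - 16 - 5 = 0 - 21 ≡ 2; y = λ·(16 - 2) - 15 ≡ 8. → (2, 8)

(2, 8)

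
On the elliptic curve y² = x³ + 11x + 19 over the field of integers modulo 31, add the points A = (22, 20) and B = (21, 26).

(24, 23)

(22, 20) + (21, 26). λ = (26 - 20)/(21 - 22) ≡ 6/30 mod 31. 30⁻¹ ≡ 30 (mod 31), so λ ≡ 25.
  x = λ² - 22 - 21 = 625 - 43 ≡ 24; y = λ·(22 - 24) - 20 ≡ 23. → (24, 23)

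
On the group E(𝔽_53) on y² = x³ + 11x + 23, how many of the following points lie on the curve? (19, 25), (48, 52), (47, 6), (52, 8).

2

(19, 25): 25² ≡ 42, rhs ≡ 42 → on.
(48, 52): 52² ≡ 1, rhs ≡ 2 → off.
(47, 6): 6² ≡ 36, rhs ≡ 6 → off.
(52, 8): 8² ≡ 11, rhs ≡ 11 → on.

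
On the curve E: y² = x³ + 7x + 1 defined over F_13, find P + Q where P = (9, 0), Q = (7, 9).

(9, 0) + (7, 9). λ = (9 - 0)/(7 - 9) ≡ 9/11 mod 13. 11⁻¹ ≡ 6 (mod 13), so λ ≡ 2.
  x = λ² - 9 - 7 = 4 - 16 ≡ 1; y = λ·(9 - 1) - 0 ≡ 3. → (1, 3)

(1, 3)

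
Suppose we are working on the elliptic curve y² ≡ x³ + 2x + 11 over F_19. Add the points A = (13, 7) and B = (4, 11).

(13, 7) + (4, 11). λ = (11 - 7)/(4 - 13) ≡ 4/10 mod 19. 10⁻¹ ≡ 2 (mod 19), so λ ≡ 8.
  x = λ² - 13 - 4 = 64 - 17 ≡ 9; y = λ·(13 - 9) - 7 ≡ 6. → (9, 6)

(9, 6)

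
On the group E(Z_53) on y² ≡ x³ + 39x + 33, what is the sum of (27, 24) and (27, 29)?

The two points share x = 27 and their y-coordinates satisfy 24 + 29 ≡ 0 (mod 53), so they are inverses. Their sum is O.

O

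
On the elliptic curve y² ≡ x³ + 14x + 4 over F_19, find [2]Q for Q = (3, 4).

tangent at (3, 4): λ = (3·3² + 14)/(2·4) ≡ 3/8. 8⁻¹ ≡ 12 (mod 19), so λ ≡ 3·12 ≡ 17.
  x = λ² - 3 - 3 = 289 - 6 ≡ 17; y = λ·(3 - 17) - 4 ≡ 5. → (17, 5)

(17, 5)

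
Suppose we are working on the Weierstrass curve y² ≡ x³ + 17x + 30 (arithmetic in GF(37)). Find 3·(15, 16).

Write P = (15, 16).
Repeated addition: build up to 3P.
2P: tangent at (15, 16): λ = (3·15² + 17)/(2·16) ≡ 26/32. 32⁻¹ ≡ 22 (mod 37), so λ ≡ 26·22 ≡ 17.
  x = λ² - 15 - 15 = 289 - 30 ≡ 0; y = λ·(15 - 0) - 16 ≡ 17. → (0, 17)
3P: (0, 17) + (15, 16). λ = (16 - 17)/(15 - 0) ≡ 36/15 mod 37. 15⁻¹ ≡ 5 (mod 37) since 15·5 = 75 ≡ 1, so λ ≡ 32.
  x = λ² - 0 - 15 = 1024 - 15 ≡ 10; y = λ·(0 - 10) - 17 ≡ 33. → (10, 33)

(10, 33)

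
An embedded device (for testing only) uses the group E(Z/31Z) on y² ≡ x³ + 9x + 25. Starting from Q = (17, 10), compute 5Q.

Repeated addition: build up to 5Q.
2Q: tangent at (17, 10): λ = (3·17² + 9)/(2·10) ≡ 8/20. 20⁻¹ ≡ 14 (mod 31), so λ ≡ 8·14 ≡ 19.
  x = λ² - 17 - 17 = 361 - 34 ≡ 17; y = λ·(17 - 17) - 10 ≡ 21. → (17, 21)
3Q: (17, 21) + (17, 10): same x and y₁ ≡ -y₂, so the sum is the point at infinity.
4Q: the point at infinity + (17, 10) = (17, 10) (identity).
5Q: tangent at (17, 10): λ = (3·17² + 9)/(2·10) ≡ 8/20. 20⁻¹ ≡ 14 (mod 31) since 20·14 = 280 ≡ 1, so λ ≡ 8·14 ≡ 19.
  x = λ² - 17 - 17 = 361 - 34 ≡ 17; y = λ·(17 - 17) - 10 ≡ 21. → (17, 21)

(17, 21)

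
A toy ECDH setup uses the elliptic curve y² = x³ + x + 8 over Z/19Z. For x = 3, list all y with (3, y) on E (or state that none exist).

0

x³ + 1x + 8 = 38 ≡ 0 (mod 19).
Only y = 0 satisfies y² ≡ 0.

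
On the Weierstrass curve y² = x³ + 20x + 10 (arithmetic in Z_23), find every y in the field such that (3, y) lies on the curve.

none

x³ + 20x + 10 = 97 ≡ 5 (mod 23).
5 is a non-residue mod 23; no y exists.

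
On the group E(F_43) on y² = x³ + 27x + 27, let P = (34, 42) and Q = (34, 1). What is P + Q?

O

The two points share x = 34 and their y-coordinates satisfy 42 + 1 ≡ 0 (mod 43), so they are inverses. Their sum is ∞.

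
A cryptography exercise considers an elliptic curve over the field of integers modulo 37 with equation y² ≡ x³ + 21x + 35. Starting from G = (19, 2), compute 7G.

Double-and-add on 7 = (111)₂. Start with G = (19, 2) for the leading 1-bit.
double: tangent at (19, 2): λ = (3·19² + 21)/(2·2) ≡ 31/4. 4⁻¹ ≡ 28 (mod 37), so λ ≡ 31·28 ≡ 17.
  x = λ² - 19 - 19 = 289 - 38 ≡ 29; y = λ·(19 - 29) - 2 ≡ 13. → (29, 13)
add G: (29, 13) + (19, 2). λ = (2 - 13)/(19 - 29) ≡ 26/27 mod 37. 27⁻¹ ≡ 11 (mod 37), so λ ≡ 27.
  x = λ² - 29 - 19 = 729 - 48 ≡ 15; y = λ·(29 - 15) - 13 ≡ 32. → (15, 32)
double: tangent at (15, 32): λ = (3·15² + 21)/(2·32) ≡ 30/27. 27⁻¹ ≡ 11 (mod 37), so λ ≡ 30·11 ≡ 34.
  x = λ² - 15 - 15 = 1156 - 30 ≡ 16; y = λ·(15 - 16) - 32 ≡ 8. → (16, 8)
add G: (16, 8) + (19, 2). λ = (2 - 8)/(19 - 16) ≡ 31/3 mod 37. 3⁻¹ ≡ 25 (mod 37) since 3·25 = 75 ≡ 1, so λ ≡ 35.
  x = λ² - 16 - 19 = 1225 - 35 ≡ 6; y = λ·(16 - 6) - 8 ≡ 9. → (6, 9)

(6, 9)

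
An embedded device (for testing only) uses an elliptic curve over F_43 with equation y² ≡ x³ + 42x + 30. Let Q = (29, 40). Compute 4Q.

(27, 32)

Repeated addition: build up to 4Q.
2Q: tangent at (29, 40): λ = (3·29² + 42)/(2·40) ≡ 28/37. 37⁻¹ ≡ 7 (mod 43), so λ ≡ 28·7 ≡ 24.
  x = λ² - 29 - 29 = 576 - 58 ≡ 2; y = λ·(29 - 2) - 40 ≡ 6. → (2, 6)
3Q: (2, 6) + (29, 40). λ = (40 - 6)/(29 - 2) ≡ 34/27 mod 43. 27⁻¹ ≡ 8 (mod 43), so λ ≡ 14.
  x = λ² - 2 - 29 = 196 - 31 ≡ 36; y = λ·(2 - 36) - 6 ≡ 34. → (36, 34)
4Q: (36, 34) + (29, 40). λ = (40 - 34)/(29 - 36) ≡ 6/36 mod 43. 36⁻¹ ≡ 6 (mod 43) since 36·6 = 216 ≡ 1, so λ ≡ 36.
  x = λ² - 36 - 29 = 1296 - 65 ≡ 27; y = λ·(36 - 27) - 34 ≡ 32. → (27, 32)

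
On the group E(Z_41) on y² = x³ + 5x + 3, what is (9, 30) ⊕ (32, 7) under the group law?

(9, 30) + (32, 7). λ = (7 - 30)/(32 - 9) ≡ 18/23 mod 41. 23⁻¹ ≡ 25 (mod 41) since 23·25 = 575 ≡ 1, so λ ≡ 40.
  x = λ² - 9 - 32 = 1600 - 41 ≡ 1; y = λ·(9 - 1) - 30 ≡ 3. → (1, 3)

(1, 3)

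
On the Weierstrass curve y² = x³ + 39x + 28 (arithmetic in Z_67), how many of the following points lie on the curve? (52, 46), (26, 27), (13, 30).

1

(52, 46): 46² ≡ 39, rhs ≡ 21 → off.
(26, 27): 27² ≡ 59, rhs ≡ 59 → on.
(13, 30): 30² ≡ 29, rhs ≡ 52 → off.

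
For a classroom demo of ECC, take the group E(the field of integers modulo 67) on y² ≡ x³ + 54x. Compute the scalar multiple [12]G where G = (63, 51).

Double-and-add on 12 = (1100)₂. Start with G = (63, 51) for the leading 1-bit.
double: tangent at (63, 51): λ = (3·63² + 54)/(2·51) ≡ 35/35. 35⁻¹ ≡ 23 (mod 67), so λ ≡ 35·23 ≡ 1.
  x = λ² - 63 - 63 = 1 - 126 ≡ 9; y = λ·(63 - 9) - 51 ≡ 3. → (9, 3)
add G: (9, 3) + (63, 51). λ = (51 - 3)/(63 - 9) ≡ 48/54 mod 67. 54⁻¹ ≡ 36 (mod 67) since 54·36 = 1944 ≡ 1, so λ ≡ 53.
  x = λ² - 9 - 63 = 2809 - 72 ≡ 57; y = λ·(9 - 57) - 3 ≡ 66. → (57, 66)
double: tangent at (57, 66): λ = (3·57² + 54)/(2·66) ≡ 19/65. 65⁻¹ ≡ 33 (mod 67), so λ ≡ 19·33 ≡ 24.
  x = λ² - 57 - 57 = 576 - 114 ≡ 60; y = λ·(57 - 60) - 66 ≡ 63. → (60, 63)
double: tangent at (60, 63): λ = (3·60² + 54)/(2·63) ≡ 0/59. 59⁻¹ ≡ 25 (mod 67) since 59·25 = 1475 ≡ 1, so λ ≡ 0·25 ≡ 0.
  x = λ² - 60 - 60 = 0 - 120 ≡ 14; y = λ·(60 - 14) - 63 ≡ 4. → (14, 4)

(14, 4)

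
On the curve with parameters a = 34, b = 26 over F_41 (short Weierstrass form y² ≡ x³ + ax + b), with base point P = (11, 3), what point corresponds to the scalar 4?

(36, 31)

Double-and-add on 4 = (100)₂. Start with P = (11, 3) for the leading 1-bit.
double: tangent at (11, 3): λ = (3·11² + 34)/(2·3) ≡ 28/6. 6⁻¹ ≡ 7 (mod 41), so λ ≡ 28·7 ≡ 32.
  x = λ² - 11 - 11 = 1024 - 22 ≡ 18; y = λ·(11 - 18) - 3 ≡ 19. → (18, 19)
double: tangent at (18, 19): λ = (3·18² + 34)/(2·19) ≡ 22/38. 38⁻¹ ≡ 27 (mod 41), so λ ≡ 22·27 ≡ 20.
  x = λ² - 18 - 18 = 400 - 36 ≡ 36; y = λ·(18 - 36) - 19 ≡ 31. → (36, 31)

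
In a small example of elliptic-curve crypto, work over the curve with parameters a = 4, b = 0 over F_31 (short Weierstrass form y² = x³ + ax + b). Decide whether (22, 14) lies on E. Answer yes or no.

y² = 14² ≡ 10; x³ + 4x + 0 = 10736 ≡ 10 (mod 31). 10 = 10.

yes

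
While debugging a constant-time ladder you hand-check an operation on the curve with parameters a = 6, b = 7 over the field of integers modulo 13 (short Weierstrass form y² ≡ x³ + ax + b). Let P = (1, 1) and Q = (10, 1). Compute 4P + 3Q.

(10, 12)

First 4P:
Double-and-add on 4 = (100)₂. Start with P = (1, 1) for the leading 1-bit.
double: tangent at (1, 1): λ = (3·1² + 6)/(2·1) ≡ 9/2. 2⁻¹ ≡ 7 (mod 13) since 2·7 = 14 ≡ 1, so λ ≡ 9·7 ≡ 11.
  x = λ² - 1 - 1 = 121 - 2 ≡ 2; y = λ·(1 - 2) - 1 ≡ 1. → (2, 1)
double: tangent at (2, 1): λ = (3·2² + 6)/(2·1) ≡ 5/2. 2⁻¹ ≡ 7 (mod 13), so λ ≡ 5·7 ≡ 9.
  x = λ² - 2 - 2 = 81 - 4 ≡ 12; y = λ·(2 - 12) - 1 ≡ 0. → (12, 0)
4P = (12, 0).
Next 3Q:
Repeated addition: build up to 3Q.
2Q: tangent at (10, 1): λ = (3·10² + 6)/(2·1) ≡ 7/2. 2⁻¹ ≡ 7 (mod 13) since 2·7 = 14 ≡ 1, so λ ≡ 7·7 ≡ 10.
  x = λ² - 10 - 10 = 100 - 20 ≡ 2; y = λ·(10 - 2) - 1 ≡ 1. → (2, 1)
3Q: (2, 1) + (10, 1). λ = (1 - 1)/(10 - 2) ≡ 0/8 mod 13. 8⁻¹ ≡ 5 (mod 13), so λ ≡ 0.
  x = λ² - 2 - 10 = 0 - 12 ≡ 1; y = λ·(2 - 1) - 1 ≡ 12. → (1, 12)
3Q = (1, 12).
Finally 4P + 3Q:
(12, 0) + (1, 12). λ = (12 - 0)/(1 - 12) ≡ 12/2 mod 13. 2⁻¹ ≡ 7 (mod 13), so λ ≡ 6.
  x = λ² - 12 - 1 = 36 - 13 ≡ 10; y = λ·(12 - 10) - 0 ≡ 12. → (10, 12)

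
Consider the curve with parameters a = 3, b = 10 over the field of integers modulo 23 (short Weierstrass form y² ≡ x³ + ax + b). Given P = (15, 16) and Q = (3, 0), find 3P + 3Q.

First 3P:
Repeated addition: build up to 3P.
2P: tangent at (15, 16): λ = (3·15² + 3)/(2·16) ≡ 11/9. 9⁻¹ ≡ 18 (mod 23), so λ ≡ 11·18 ≡ 14.
  x = λ² - 15 - 15 = 196 - 30 ≡ 5; y = λ·(15 - 5) - 16 ≡ 9. → (5, 9)
3P: (5, 9) + (15, 16). λ = (16 - 9)/(15 - 5) ≡ 7/10 mod 23. 10⁻¹ ≡ 7 (mod 23) since 10·7 = 70 ≡ 1, so λ ≡ 3.
  x = λ² - 5 - 15 = 9 - 20 ≡ 12; y = λ·(5 - 12) - 9 ≡ 16. → (12, 16)
3P = (12, 16).
Next 3Q:
Repeated addition: build up to 3Q.
2Q: (3, 0) + (3, 0): same x and y₁ ≡ -y₂, so the sum is O.
3Q: O + (3, 0) = (3, 0) (identity).
3Q = (3, 0).
Finally 3P + 3Q:
(12, 16) + (3, 0). λ = (0 - 16)/(3 - 12) ≡ 7/14 mod 23. 14⁻¹ ≡ 5 (mod 23), so λ ≡ 12.
  x = λ² - 12 - 3 = 144 - 15 ≡ 14; y = λ·(12 - 14) - 16 ≡ 6. → (14, 6)

(14, 6)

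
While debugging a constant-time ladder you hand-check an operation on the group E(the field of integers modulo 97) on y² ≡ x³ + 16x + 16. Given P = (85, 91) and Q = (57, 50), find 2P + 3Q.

(86, 62)

First 2P:
Repeated addition: build up to 2P.
2P: tangent at (85, 91): λ = (3·85² + 16)/(2·91) ≡ 60/85. 85⁻¹ ≡ 8 (mod 97) since 85·8 = 680 ≡ 1, so λ ≡ 60·8 ≡ 92.
  x = λ² - 85 - 85 = 8464 - 170 ≡ 49; y = λ·(85 - 49) - 91 ≡ 20. → (49, 20)
2P = (49, 20).
Next 3Q:
Repeated addition: build up to 3Q.
2Q: tangent at (57, 50): λ = (3·57² + 16)/(2·50) ≡ 63/3. 3⁻¹ ≡ 65 (mod 97), so λ ≡ 63·65 ≡ 21.
  x = λ² - 57 - 57 = 441 - 114 ≡ 36; y = λ·(57 - 36) - 50 ≡ 3. → (36, 3)
3Q: (36, 3) + (57, 50). λ = (50 - 3)/(57 - 36) ≡ 47/21 mod 97. 21⁻¹ ≡ 37 (mod 97) since 21·37 = 777 ≡ 1, so λ ≡ 90.
  x = λ² - 36 - 57 = 8100 - 93 ≡ 53; y = λ·(36 - 53) - 3 ≡ 19. → (53, 19)
3Q = (53, 19).
Finally 2P + 3Q:
(49, 20) + (53, 19). λ = (19 - 20)/(53 - 49) ≡ 96/4 mod 97. 4⁻¹ ≡ 73 (mod 97) since 4·73 = 292 ≡ 1, so λ ≡ 24.
  x = λ² - 49 - 53 = 576 - 102 ≡ 86; y = λ·(49 - 86) - 20 ≡ 62. → (86, 62)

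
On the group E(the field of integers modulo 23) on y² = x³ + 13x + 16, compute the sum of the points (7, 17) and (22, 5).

(2, 2)

(7, 17) + (22, 5). λ = (5 - 17)/(22 - 7) ≡ 11/15 mod 23. 15⁻¹ ≡ 20 (mod 23) since 15·20 = 300 ≡ 1, so λ ≡ 13.
  x = λ² - 7 - 22 = 169 - 29 ≡ 2; y = λ·(7 - 2) - 17 ≡ 2. → (2, 2)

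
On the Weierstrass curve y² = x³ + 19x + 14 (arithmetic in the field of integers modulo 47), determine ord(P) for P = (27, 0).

2

2P: (27, 0) + (27, 0): same x and y₁ ≡ -y₂, so the sum is O.
2P = O, so the order is 2.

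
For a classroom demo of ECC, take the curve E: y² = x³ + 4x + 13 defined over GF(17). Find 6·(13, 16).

Write G = (13, 16).
Repeated addition: build up to 6G.
2G: tangent at (13, 16): λ = (3·13² + 4)/(2·16) ≡ 1/15. 15⁻¹ ≡ 8 (mod 17), so λ ≡ 1·8 ≡ 8.
  x = λ² - 13 - 13 = 64 - 26 ≡ 4; y = λ·(13 - 4) - 16 ≡ 5. → (4, 5)
3G: (4, 5) + (13, 16). λ = (16 - 5)/(13 - 4) ≡ 11/9 mod 17. 9⁻¹ ≡ 2 (mod 17), so λ ≡ 5.
  x = λ² - 4 - 13 = 25 - 17 ≡ 8; y = λ·(4 - 8) - 5 ≡ 9. → (8, 9)
4G: (8, 9) + (13, 16). λ = (16 - 9)/(13 - 8) ≡ 7/5 mod 17. 5⁻¹ ≡ 7 (mod 17) since 5·7 = 35 ≡ 1, so λ ≡ 15.
  x = λ² - 8 - 13 = 225 - 21 ≡ 0; y = λ·(8 - 0) - 9 ≡ 9. → (0, 9)
5G: (0, 9) + (13, 16). λ = (16 - 9)/(13 - 0) ≡ 7/13 mod 17. 13⁻¹ ≡ 4 (mod 17) since 13·4 = 52 ≡ 1, so λ ≡ 11.
  x = λ² - 0 - 13 = 121 - 13 ≡ 6; y = λ·(0 - 6) - 9 ≡ 10. → (6, 10)
6G: (6, 10) + (13, 16). λ = (16 - 10)/(13 - 6) ≡ 6/7 mod 17. 7⁻¹ ≡ 5 (mod 17) since 7·5 = 35 ≡ 1, so λ ≡ 13.
  x = λ² - 6 - 13 = 169 - 19 ≡ 14; y = λ·(6 - 14) - 10 ≡ 5. → (14, 5)

(14, 5)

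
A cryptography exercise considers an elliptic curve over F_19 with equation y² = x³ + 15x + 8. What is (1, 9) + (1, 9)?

(18, 12)

tangent at (1, 9): λ = (3·1² + 15)/(2·9) ≡ 18/18. 18⁻¹ ≡ 18 (mod 19), so λ ≡ 18·18 ≡ 1.
  x = λ² - 1 - 1 = 1 - 2 ≡ 18; y = λ·(1 - 18) - 9 ≡ 12. → (18, 12)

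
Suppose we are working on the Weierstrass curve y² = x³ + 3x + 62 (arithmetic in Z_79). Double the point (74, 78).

(30, 23)

tangent at (74, 78): λ = (3·74² + 3)/(2·78) ≡ 78/77. 77⁻¹ ≡ 39 (mod 79), so λ ≡ 78·39 ≡ 40.
  x = λ² - 74 - 74 = 1600 - 148 ≡ 30; y = λ·(74 - 30) - 78 ≡ 23. → (30, 23)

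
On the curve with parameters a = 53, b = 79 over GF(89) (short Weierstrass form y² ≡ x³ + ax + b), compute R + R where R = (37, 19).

tangent at (37, 19): λ = (3·37² + 53)/(2·19) ≡ 66/38. 38⁻¹ ≡ 82 (mod 89) since 38·82 = 3116 ≡ 1, so λ ≡ 66·82 ≡ 72.
  x = λ² - 37 - 37 = 5184 - 74 ≡ 37; y = λ·(37 - 37) - 19 ≡ 70. → (37, 70)

(37, 70)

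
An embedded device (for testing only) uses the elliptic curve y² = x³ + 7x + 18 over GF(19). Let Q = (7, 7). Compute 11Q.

(3, 3)

Double-and-add on 11 = (1011)₂. Start with Q = (7, 7) for the leading 1-bit.
double: tangent at (7, 7): λ = (3·7² + 7)/(2·7) ≡ 2/14. 14⁻¹ ≡ 15 (mod 19), so λ ≡ 2·15 ≡ 11.
  x = λ² - 7 - 7 = 121 - 14 ≡ 12; y = λ·(7 - 12) - 7 ≡ 14. → (12, 14)
double: tangent at (12, 14): λ = (3·12² + 7)/(2·14) ≡ 2/9. 9⁻¹ ≡ 17 (mod 19), so λ ≡ 2·17 ≡ 15.
  x = λ² - 12 - 12 = 225 - 24 ≡ 11; y = λ·(12 - 11) - 14 ≡ 1. → (11, 1)
add Q: (11, 1) + (7, 7). λ = (7 - 1)/(7 - 11) ≡ 6/15 mod 19. 15⁻¹ ≡ 14 (mod 19) since 15·14 = 210 ≡ 1, so λ ≡ 8.
  x = λ² - 11 - 7 = 64 - 18 ≡ 8; y = λ·(11 - 8) - 1 ≡ 4. → (8, 4)
double: tangent at (8, 4): λ = (3·8² + 7)/(2·4) ≡ 9/8. 8⁻¹ ≡ 12 (mod 19), so λ ≡ 9·12 ≡ 13.
  x = λ² - 8 - 8 = 169 - 16 ≡ 1; y = λ·(8 - 1) - 4 ≡ 11. → (1, 11)
add Q: (1, 11) + (7, 7). λ = (7 - 11)/(7 - 1) ≡ 15/6 mod 19. 6⁻¹ ≡ 16 (mod 19) since 6·16 = 96 ≡ 1, so λ ≡ 12.
  x = λ² - 1 - 7 = 144 - 8 ≡ 3; y = λ·(1 - 3) - 11 ≡ 3. → (3, 3)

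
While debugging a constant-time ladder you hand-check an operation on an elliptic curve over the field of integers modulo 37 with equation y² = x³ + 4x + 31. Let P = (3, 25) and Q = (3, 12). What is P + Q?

The two points share x = 3 and their y-coordinates satisfy 25 + 12 ≡ 0 (mod 37), so they are inverses. Their sum is O.

O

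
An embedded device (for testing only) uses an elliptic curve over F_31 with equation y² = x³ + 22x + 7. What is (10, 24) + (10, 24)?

tangent at (10, 24): λ = (3·10² + 22)/(2·24) ≡ 12/17. 17⁻¹ ≡ 11 (mod 31), so λ ≡ 12·11 ≡ 8.
  x = λ² - 10 - 10 = 64 - 20 ≡ 13; y = λ·(10 - 13) - 24 ≡ 14. → (13, 14)

(13, 14)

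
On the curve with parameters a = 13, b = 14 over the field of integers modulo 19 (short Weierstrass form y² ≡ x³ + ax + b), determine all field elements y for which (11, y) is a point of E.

x³ + 13x + 14 = 1488 ≡ 6 (mod 19).
Square roots of 6 mod 19: 5 and 14 (since 5² = 25 ≡ 6).

5, 14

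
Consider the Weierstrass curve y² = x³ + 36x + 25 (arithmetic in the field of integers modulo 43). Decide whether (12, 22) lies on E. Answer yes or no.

no

y² = 22² ≡ 11; x³ + 36x + 25 = 2185 ≡ 35 (mod 43). 11 ≠ 35.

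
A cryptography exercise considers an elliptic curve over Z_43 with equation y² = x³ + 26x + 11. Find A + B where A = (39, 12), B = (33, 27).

(39, 12) + (33, 27). λ = (27 - 12)/(33 - 39) ≡ 15/37 mod 43. 37⁻¹ ≡ 7 (mod 43), so λ ≡ 19.
  x = λ² - 39 - 33 = 361 - 72 ≡ 31; y = λ·(39 - 31) - 12 ≡ 11. → (31, 11)

(31, 11)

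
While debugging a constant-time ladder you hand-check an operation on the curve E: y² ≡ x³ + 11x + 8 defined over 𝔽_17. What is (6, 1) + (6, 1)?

(5, 16)

tangent at (6, 1): λ = (3·6² + 11)/(2·1) ≡ 0/2. 2⁻¹ ≡ 9 (mod 17) since 2·9 = 18 ≡ 1, so λ ≡ 0·9 ≡ 0.
  x = λ² - 6 - 6 = 0 - 12 ≡ 5; y = λ·(6 - 5) - 1 ≡ 16. → (5, 16)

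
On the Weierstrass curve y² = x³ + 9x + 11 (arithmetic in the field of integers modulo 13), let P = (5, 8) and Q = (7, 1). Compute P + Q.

(10, 3)

(5, 8) + (7, 1). λ = (1 - 8)/(7 - 5) ≡ 6/2 mod 13. 2⁻¹ ≡ 7 (mod 13), so λ ≡ 3.
  x = λ² - 5 - 7 = 9 - 12 ≡ 10; y = λ·(5 - 10) - 8 ≡ 3. → (10, 3)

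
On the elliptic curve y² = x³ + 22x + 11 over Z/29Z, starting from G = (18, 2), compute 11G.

Repeated addition: build up to 11G.
2G: tangent at (18, 2): λ = (3·18² + 22)/(2·2) ≡ 8/4. 4⁻¹ ≡ 22 (mod 29), so λ ≡ 8·22 ≡ 2.
  x = λ² - 18 - 18 = 4 - 36 ≡ 26; y = λ·(18 - 26) - 2 ≡ 11. → (26, 11)
3G: (26, 11) + (18, 2). λ = (2 - 11)/(18 - 26) ≡ 20/21 mod 29. 21⁻¹ ≡ 18 (mod 29), so λ ≡ 12.
  x = λ² - 26 - 18 = 144 - 44 ≡ 13; y = λ·(26 - 13) - 11 ≡ 0. → (13, 0)
4G: (13, 0) + (18, 2). λ = (2 - 0)/(18 - 13) ≡ 2/5 mod 29. 5⁻¹ ≡ 6 (mod 29), so λ ≡ 12.
  x = λ² - 13 - 18 = 144 - 31 ≡ 26; y = λ·(13 - 26) - 0 ≡ 18. → (26, 18)
5G: (26, 18) + (18, 2). λ = (2 - 18)/(18 - 26) ≡ 13/21 mod 29. 21⁻¹ ≡ 18 (mod 29), so λ ≡ 2.
  x = λ² - 26 - 18 = 4 - 44 ≡ 18; y = λ·(26 - 18) - 18 ≡ 27. → (18, 27)
6G: (18, 27) + (18, 2): same x and y₁ ≡ -y₂, so the sum is O.
7G: O + (18, 2) = (18, 2) (identity).
8G: tangent at (18, 2): λ = (3·18² + 22)/(2·2) ≡ 8/4. 4⁻¹ ≡ 22 (mod 29), so λ ≡ 8·22 ≡ 2.
  x = λ² - 18 - 18 = 4 - 36 ≡ 26; y = λ·(18 - 26) - 2 ≡ 11. → (26, 11)
9G: (26, 11) + (18, 2). λ = (2 - 11)/(18 - 26) ≡ 20/21 mod 29. 21⁻¹ ≡ 18 (mod 29), so λ ≡ 12.
  x = λ² - 26 - 18 = 144 - 44 ≡ 13; y = λ·(26 - 13) - 11 ≡ 0. → (13, 0)
10G: (13, 0) + (18, 2). λ = (2 - 0)/(18 - 13) ≡ 2/5 mod 29. 5⁻¹ ≡ 6 (mod 29) since 5·6 = 30 ≡ 1, so λ ≡ 12.
  x = λ² - 13 - 18 = 144 - 31 ≡ 26; y = λ·(13 - 26) - 0 ≡ 18. → (26, 18)
11G: (26, 18) + (18, 2). λ = (2 - 18)/(18 - 26) ≡ 13/21 mod 29. 21⁻¹ ≡ 18 (mod 29) since 21·18 = 378 ≡ 1, so λ ≡ 2.
  x = λ² - 26 - 18 = 4 - 44 ≡ 18; y = λ·(26 - 18) - 18 ≡ 27. → (18, 27)

(18, 27)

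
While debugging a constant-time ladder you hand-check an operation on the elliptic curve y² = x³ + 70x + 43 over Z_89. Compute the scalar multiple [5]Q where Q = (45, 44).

(36, 64)

Double-and-add on 5 = (101)₂. Start with Q = (45, 44) for the leading 1-bit.
double: tangent at (45, 44): λ = (3·45² + 70)/(2·44) ≡ 4/88. 88⁻¹ ≡ 88 (mod 89), so λ ≡ 4·88 ≡ 85.
  x = λ² - 45 - 45 = 7225 - 90 ≡ 15; y = λ·(45 - 15) - 44 ≡ 14. → (15, 14)
double: tangent at (15, 14): λ = (3·15² + 70)/(2·14) ≡ 33/28. 28⁻¹ ≡ 35 (mod 89), so λ ≡ 33·35 ≡ 87.
  x = λ² - 15 - 15 = 7569 - 30 ≡ 63; y = λ·(15 - 63) - 14 ≡ 82. → (63, 82)
add Q: (63, 82) + (45, 44). λ = (44 - 82)/(45 - 63) ≡ 51/71 mod 89. 71⁻¹ ≡ 84 (mod 89) since 71·84 = 5964 ≡ 1, so λ ≡ 12.
  x = λ² - 63 - 45 = 144 - 108 ≡ 36; y = λ·(63 - 36) - 82 ≡ 64. → (36, 64)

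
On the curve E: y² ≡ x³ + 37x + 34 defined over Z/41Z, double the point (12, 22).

(12, 19)

tangent at (12, 22): λ = (3·12² + 37)/(2·22) ≡ 18/3. 3⁻¹ ≡ 14 (mod 41), so λ ≡ 18·14 ≡ 6.
  x = λ² - 12 - 12 = 36 - 24 ≡ 12; y = λ·(12 - 12) - 22 ≡ 19. → (12, 19)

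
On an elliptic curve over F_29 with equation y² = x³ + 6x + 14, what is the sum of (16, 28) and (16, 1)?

O

The two points share x = 16 and their y-coordinates satisfy 28 + 1 ≡ 0 (mod 29), so they are inverses. Their sum is O.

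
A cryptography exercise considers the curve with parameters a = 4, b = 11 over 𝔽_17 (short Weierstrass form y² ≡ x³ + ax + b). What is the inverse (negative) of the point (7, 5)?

-(7, 5) = (7, -5 mod 17) = (7, 12).

(7, 12)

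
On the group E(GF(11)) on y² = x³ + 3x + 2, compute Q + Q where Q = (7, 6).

tangent at (7, 6): λ = (3·7² + 3)/(2·6) ≡ 7/1. 1⁻¹ ≡ 1 (mod 11) since 1·1 = 1 ≡ 1, so λ ≡ 7·1 ≡ 7.
  x = λ² - 7 - 7 = 49 - 14 ≡ 2; y = λ·(7 - 2) - 6 ≡ 7. → (2, 7)

(2, 7)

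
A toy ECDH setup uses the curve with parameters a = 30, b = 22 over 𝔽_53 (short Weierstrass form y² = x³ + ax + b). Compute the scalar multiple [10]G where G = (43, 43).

Repeated addition: build up to 10G.
2G: tangent at (43, 43): λ = (3·43² + 30)/(2·43) ≡ 12/33. 33⁻¹ ≡ 45 (mod 53), so λ ≡ 12·45 ≡ 10.
  x = λ² - 43 - 43 = 100 - 86 ≡ 14; y = λ·(43 - 14) - 43 ≡ 35. → (14, 35)
3G: (14, 35) + (43, 43). λ = (43 - 35)/(43 - 14) ≡ 8/29 mod 53. 29⁻¹ ≡ 11 (mod 53) since 29·11 = 319 ≡ 1, so λ ≡ 35.
  x = λ² - 14 - 43 = 1225 - 57 ≡ 2; y = λ·(14 - 2) - 35 ≡ 14. → (2, 14)
4G: (2, 14) + (43, 43). λ = (43 - 14)/(43 - 2) ≡ 29/41 mod 53. 41⁻¹ ≡ 22 (mod 53), so λ ≡ 2.
  x = λ² - 2 - 43 = 4 - 45 ≡ 12; y = λ·(2 - 12) - 14 ≡ 19. → (12, 19)
5G: (12, 19) + (43, 43). λ = (43 - 19)/(43 - 12) ≡ 24/31 mod 53. 31⁻¹ ≡ 12 (mod 53), so λ ≡ 23.
  x = λ² - 12 - 43 = 529 - 55 ≡ 50; y = λ·(12 - 50) - 19 ≡ 8. → (50, 8)
6G: (50, 8) + (43, 43). λ = (43 - 8)/(43 - 50) ≡ 35/46 mod 53. 46⁻¹ ≡ 15 (mod 53) since 46·15 = 690 ≡ 1, so λ ≡ 48.
  x = λ² - 50 - 43 = 2304 - 93 ≡ 38; y = λ·(50 - 38) - 8 ≡ 38. → (38, 38)
7G: (38, 38) + (43, 43). λ = (43 - 38)/(43 - 38) ≡ 5/5 mod 53. 5⁻¹ ≡ 32 (mod 53), so λ ≡ 1.
  x = λ² - 38 - 43 = 1 - 81 ≡ 26; y = λ·(38 - 26) - 38 ≡ 27. → (26, 27)
8G: (26, 27) + (43, 43). λ = (43 - 27)/(43 - 26) ≡ 16/17 mod 53. 17⁻¹ ≡ 25 (mod 53), so λ ≡ 29.
  x = λ² - 26 - 43 = 841 - 69 ≡ 30; y = λ·(26 - 30) - 27 ≡ 16. → (30, 16)
9G: (30, 16) + (43, 43). λ = (43 - 16)/(43 - 30) ≡ 27/13 mod 53. 13⁻¹ ≡ 49 (mod 53) since 13·49 = 637 ≡ 1, so λ ≡ 51.
  x = λ² - 30 - 43 = 2601 - 73 ≡ 37; y = λ·(30 - 37) - 16 ≡ 51. → (37, 51)
10G: (37, 51) + (43, 43). λ = (43 - 51)/(43 - 37) ≡ 45/6 mod 53. 6⁻¹ ≡ 9 (mod 53), so λ ≡ 34.
  x = λ² - 37 - 43 = 1156 - 80 ≡ 16; y = λ·(37 - 16) - 51 ≡ 27. → (16, 27)

(16, 27)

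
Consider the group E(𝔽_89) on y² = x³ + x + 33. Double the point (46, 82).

(47, 60)

tangent at (46, 82): λ = (3·46² + 1)/(2·82) ≡ 30/75. 75⁻¹ ≡ 19 (mod 89), so λ ≡ 30·19 ≡ 36.
  x = λ² - 46 - 46 = 1296 - 92 ≡ 47; y = λ·(46 - 47) - 82 ≡ 60. → (47, 60)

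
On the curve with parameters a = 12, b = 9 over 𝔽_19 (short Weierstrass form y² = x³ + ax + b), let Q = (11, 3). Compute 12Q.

(4, 11)

Double-and-add on 12 = (1100)₂. Start with Q = (11, 3) for the leading 1-bit.
double: tangent at (11, 3): λ = (3·11² + 12)/(2·3) ≡ 14/6. 6⁻¹ ≡ 16 (mod 19), so λ ≡ 14·16 ≡ 15.
  x = λ² - 11 - 11 = 225 - 22 ≡ 13; y = λ·(11 - 13) - 3 ≡ 5. → (13, 5)
add Q: (13, 5) + (11, 3). λ = (3 - 5)/(11 - 13) ≡ 17/17 mod 19. 17⁻¹ ≡ 9 (mod 19) since 17·9 = 153 ≡ 1, so λ ≡ 1.
  x = λ² - 13 - 11 = 1 - 24 ≡ 15; y = λ·(13 - 15) - 5 ≡ 12. → (15, 12)
double: tangent at (15, 12): λ = (3·15² + 12)/(2·12) ≡ 3/5. 5⁻¹ ≡ 4 (mod 19) since 5·4 = 20 ≡ 1, so λ ≡ 3·4 ≡ 12.
  x = λ² - 15 - 15 = 144 - 30 ≡ 0; y = λ·(15 - 0) - 12 ≡ 16. → (0, 16)
double: tangent at (0, 16): λ = (3·0² + 12)/(2·16) ≡ 12/13. 13⁻¹ ≡ 3 (mod 19), so λ ≡ 12·3 ≡ 17.
  x = λ² - 0 - 0 = 289 - 0 ≡ 4; y = λ·(0 - 4) - 16 ≡ 11. → (4, 11)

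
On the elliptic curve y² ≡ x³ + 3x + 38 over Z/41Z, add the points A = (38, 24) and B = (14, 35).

(29, 18)

(38, 24) + (14, 35). λ = (35 - 24)/(14 - 38) ≡ 11/17 mod 41. 17⁻¹ ≡ 29 (mod 41), so λ ≡ 32.
  x = λ² - 38 - 14 = 1024 - 52 ≡ 29; y = λ·(38 - 29) - 24 ≡ 18. → (29, 18)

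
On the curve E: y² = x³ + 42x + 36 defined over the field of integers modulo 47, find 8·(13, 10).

Write Q = (13, 10).
Repeated addition: build up to 8Q.
2Q: tangent at (13, 10): λ = (3·13² + 42)/(2·10) ≡ 32/20. 20⁻¹ ≡ 40 (mod 47) since 20·40 = 800 ≡ 1, so λ ≡ 32·40 ≡ 11.
  x = λ² - 13 - 13 = 121 - 26 ≡ 1; y = λ·(13 - 1) - 10 ≡ 28. → (1, 28)
3Q: (1, 28) + (13, 10). λ = (10 - 28)/(13 - 1) ≡ 29/12 mod 47. 12⁻¹ ≡ 4 (mod 47), so λ ≡ 22.
  x = λ² - 1 - 13 = 484 - 14 ≡ 0; y = λ·(1 - 0) - 28 ≡ 41. → (0, 41)
4Q: (0, 41) + (13, 10). λ = (10 - 41)/(13 - 0) ≡ 16/13 mod 47. 13⁻¹ ≡ 29 (mod 47), so λ ≡ 41.
  x = λ² - 0 - 13 = 1681 - 13 ≡ 23; y = λ·(0 - 23) - 41 ≡ 3. → (23, 3)
5Q: (23, 3) + (13, 10). λ = (10 - 3)/(13 - 23) ≡ 7/37 mod 47. 37⁻¹ ≡ 14 (mod 47), so λ ≡ 4.
  x = λ² - 23 - 13 = 16 - 36 ≡ 27; y = λ·(23 - 27) - 3 ≡ 28. → (27, 28)
6Q: (27, 28) + (13, 10). λ = (10 - 28)/(13 - 27) ≡ 29/33 mod 47. 33⁻¹ ≡ 10 (mod 47), so λ ≡ 8.
  x = λ² - 27 - 13 = 64 - 40 ≡ 24; y = λ·(27 - 24) - 28 ≡ 43. → (24, 43)
7Q: (24, 43) + (13, 10). λ = (10 - 43)/(13 - 24) ≡ 14/36 mod 47. 36⁻¹ ≡ 17 (mod 47), so λ ≡ 3.
  x = λ² - 24 - 13 = 9 - 37 ≡ 19; y = λ·(24 - 19) - 43 ≡ 19. → (19, 19)
8Q: (19, 19) + (13, 10). λ = (10 - 19)/(13 - 19) ≡ 38/41 mod 47. 41⁻¹ ≡ 39 (mod 47) since 41·39 = 1599 ≡ 1, so λ ≡ 25.
  x = λ² - 19 - 13 = 625 - 32 ≡ 29; y = λ·(19 - 29) - 19 ≡ 13. → (29, 13)

(29, 13)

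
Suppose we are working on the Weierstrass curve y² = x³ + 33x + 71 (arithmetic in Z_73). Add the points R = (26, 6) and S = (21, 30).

(26, 6) + (21, 30). λ = (30 - 6)/(21 - 26) ≡ 24/68 mod 73. 68⁻¹ ≡ 29 (mod 73) since 68·29 = 1972 ≡ 1, so λ ≡ 39.
  x = λ² - 26 - 21 = 1521 - 47 ≡ 14; y = λ·(26 - 14) - 6 ≡ 24. → (14, 24)

(14, 24)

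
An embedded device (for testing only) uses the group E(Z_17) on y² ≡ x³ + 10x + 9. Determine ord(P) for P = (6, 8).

2P: tangent at (6, 8): λ = (3·6² + 10)/(2·8) ≡ 16/16. 16⁻¹ ≡ 16 (mod 17), so λ ≡ 16·16 ≡ 1.
  x = λ² - 6 - 6 = 1 - 12 ≡ 6; y = λ·(6 - 6) - 8 ≡ 9. → (6, 9)
3P: (6, 9) + (6, 8): same x and y₁ ≡ -y₂, so the sum is O.
3P = O, so the order is 3.

3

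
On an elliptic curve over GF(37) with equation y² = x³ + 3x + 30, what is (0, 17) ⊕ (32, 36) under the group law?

(0, 17) + (32, 36). λ = (36 - 17)/(32 - 0) ≡ 19/32 mod 37. 32⁻¹ ≡ 22 (mod 37) since 32·22 = 704 ≡ 1, so λ ≡ 11.
  x = λ² - 0 - 32 = 121 - 32 ≡ 15; y = λ·(0 - 15) - 17 ≡ 3. → (15, 3)

(15, 3)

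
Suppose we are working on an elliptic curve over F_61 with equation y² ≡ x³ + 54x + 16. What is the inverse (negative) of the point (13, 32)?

(13, 29)

-(13, 32) = (13, -32 mod 61) = (13, 29).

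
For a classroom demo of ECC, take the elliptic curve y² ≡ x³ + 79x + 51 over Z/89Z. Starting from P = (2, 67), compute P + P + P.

(36, 44)

Repeated addition: build up to 3P.
2P: tangent at (2, 67): λ = (3·2² + 79)/(2·67) ≡ 2/45. 45⁻¹ ≡ 2 (mod 89), so λ ≡ 2·2 ≡ 4.
  x = λ² - 2 - 2 = 16 - 4 ≡ 12; y = λ·(2 - 12) - 67 ≡ 71. → (12, 71)
3P: (12, 71) + (2, 67). λ = (67 - 71)/(2 - 12) ≡ 85/79 mod 89. 79⁻¹ ≡ 80 (mod 89) since 79·80 = 6320 ≡ 1, so λ ≡ 36.
  x = λ² - 12 - 2 = 1296 - 14 ≡ 36; y = λ·(12 - 36) - 71 ≡ 44. → (36, 44)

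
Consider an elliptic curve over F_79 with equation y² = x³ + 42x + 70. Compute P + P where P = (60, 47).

tangent at (60, 47): λ = (3·60² + 42)/(2·47) ≡ 19/15. 15⁻¹ ≡ 58 (mod 79) since 15·58 = 870 ≡ 1, so λ ≡ 19·58 ≡ 75.
  x = λ² - 60 - 60 = 5625 - 120 ≡ 54; y = λ·(60 - 54) - 47 ≡ 8. → (54, 8)

(54, 8)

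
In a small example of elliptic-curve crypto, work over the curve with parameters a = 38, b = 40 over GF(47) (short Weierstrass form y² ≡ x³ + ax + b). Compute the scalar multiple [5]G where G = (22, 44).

Double-and-add on 5 = (101)₂. Start with G = (22, 44) for the leading 1-bit.
double: tangent at (22, 44): λ = (3·22² + 38)/(2·44) ≡ 33/41. 41⁻¹ ≡ 39 (mod 47) since 41·39 = 1599 ≡ 1, so λ ≡ 33·39 ≡ 18.
  x = λ² - 22 - 22 = 324 - 44 ≡ 45; y = λ·(22 - 45) - 44 ≡ 12. → (45, 12)
double: tangent at (45, 12): λ = (3·45² + 38)/(2·12) ≡ 3/24. 24⁻¹ ≡ 2 (mod 47), so λ ≡ 3·2 ≡ 6.
  x = λ² - 45 - 45 = 36 - 90 ≡ 40; y = λ·(45 - 40) - 12 ≡ 18. → (40, 18)
add G: (40, 18) + (22, 44). λ = (44 - 18)/(22 - 40) ≡ 26/29 mod 47. 29⁻¹ ≡ 13 (mod 47) since 29·13 = 377 ≡ 1, so λ ≡ 9.
  x = λ² - 40 - 22 = 81 - 62 ≡ 19; y = λ·(40 - 19) - 18 ≡ 30. → (19, 30)

(19, 30)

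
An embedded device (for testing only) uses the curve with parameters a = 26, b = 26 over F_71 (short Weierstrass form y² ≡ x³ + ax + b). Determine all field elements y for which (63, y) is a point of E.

4, 67

x³ + 26x + 26 = 251711 ≡ 16 (mod 71).
Square roots of 16 mod 71: 4 and 67 (since 4² = 16 ≡ 16).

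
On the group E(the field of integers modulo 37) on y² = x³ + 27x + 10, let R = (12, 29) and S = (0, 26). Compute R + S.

(32, 3)

(12, 29) + (0, 26). λ = (26 - 29)/(0 - 12) ≡ 34/25 mod 37. 25⁻¹ ≡ 3 (mod 37), so λ ≡ 28.
  x = λ² - 12 - 0 = 784 - 12 ≡ 32; y = λ·(12 - 32) - 29 ≡ 3. → (32, 3)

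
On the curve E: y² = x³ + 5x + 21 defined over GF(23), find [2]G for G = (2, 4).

(21, 16)

tangent at (2, 4): λ = (3·2² + 5)/(2·4) ≡ 17/8. 8⁻¹ ≡ 3 (mod 23), so λ ≡ 17·3 ≡ 5.
  x = λ² - 2 - 2 = 25 - 4 ≡ 21; y = λ·(2 - 21) - 4 ≡ 16. → (21, 16)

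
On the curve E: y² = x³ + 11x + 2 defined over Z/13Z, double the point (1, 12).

tangent at (1, 12): λ = (3·1² + 11)/(2·12) ≡ 1/11. 11⁻¹ ≡ 6 (mod 13), so λ ≡ 1·6 ≡ 6.
  x = λ² - 1 - 1 = 36 - 2 ≡ 8; y = λ·(1 - 8) - 12 ≡ 11. → (8, 11)

(8, 11)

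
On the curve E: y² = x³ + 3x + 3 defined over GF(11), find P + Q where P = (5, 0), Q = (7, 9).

(0, 6)

(5, 0) + (7, 9). λ = (9 - 0)/(7 - 5) ≡ 9/2 mod 11. 2⁻¹ ≡ 6 (mod 11) since 2·6 = 12 ≡ 1, so λ ≡ 10.
  x = λ² - 5 - 7 = 100 - 12 ≡ 0; y = λ·(5 - 0) - 0 ≡ 6. → (0, 6)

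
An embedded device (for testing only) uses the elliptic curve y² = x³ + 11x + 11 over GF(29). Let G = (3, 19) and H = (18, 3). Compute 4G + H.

First 4G:
Double-and-add on 4 = (100)₂. Start with G = (3, 19) for the leading 1-bit.
double: tangent at (3, 19): λ = (3·3² + 11)/(2·19) ≡ 9/9. 9⁻¹ ≡ 13 (mod 29), so λ ≡ 9·13 ≡ 1.
  x = λ² - 3 - 3 = 1 - 6 ≡ 24; y = λ·(3 - 24) - 19 ≡ 18. → (24, 18)
double: tangent at (24, 18): λ = (3·24² + 11)/(2·18) ≡ 28/7. 7⁻¹ ≡ 25 (mod 29), so λ ≡ 28·25 ≡ 4.
  x = λ² - 24 - 24 = 16 - 48 ≡ 26; y = λ·(24 - 26) - 18 ≡ 3. → (26, 3)
4G = (26, 3).
Finally 4G + H:
(26, 3) + (18, 3). λ = (3 - 3)/(18 - 26) ≡ 0/21 mod 29. 21⁻¹ ≡ 18 (mod 29), so λ ≡ 0.
  x = λ² - 26 - 18 = 0 - 44 ≡ 14; y = λ·(26 - 14) - 3 ≡ 26. → (14, 26)

(14, 26)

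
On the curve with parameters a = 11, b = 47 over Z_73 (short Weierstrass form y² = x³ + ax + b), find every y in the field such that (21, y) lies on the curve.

7, 66

x³ + 11x + 47 = 9539 ≡ 49 (mod 73).
Square roots of 49 mod 73: 7 and 66 (since 7² = 49 ≡ 49).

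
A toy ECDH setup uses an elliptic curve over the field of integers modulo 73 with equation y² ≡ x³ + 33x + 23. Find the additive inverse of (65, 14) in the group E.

-(65, 14) = (65, -14 mod 73) = (65, 59).

(65, 59)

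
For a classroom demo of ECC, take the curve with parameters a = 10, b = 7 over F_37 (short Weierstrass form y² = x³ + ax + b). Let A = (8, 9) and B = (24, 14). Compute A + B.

(9, 30)

(8, 9) + (24, 14). λ = (14 - 9)/(24 - 8) ≡ 5/16 mod 37. 16⁻¹ ≡ 7 (mod 37), so λ ≡ 35.
  x = λ² - 8 - 24 = 1225 - 32 ≡ 9; y = λ·(8 - 9) - 9 ≡ 30. → (9, 30)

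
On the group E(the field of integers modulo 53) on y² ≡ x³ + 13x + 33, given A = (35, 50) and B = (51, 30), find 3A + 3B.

First 3A:
Repeated addition: build up to 3A.
2A: tangent at (35, 50): λ = (3·35² + 13)/(2·50) ≡ 31/47. 47⁻¹ ≡ 44 (mod 53), so λ ≡ 31·44 ≡ 39.
  x = λ² - 35 - 35 = 1521 - 70 ≡ 20; y = λ·(35 - 20) - 50 ≡ 5. → (20, 5)
3A: (20, 5) + (35, 50). λ = (50 - 5)/(35 - 20) ≡ 45/15 mod 53. 15⁻¹ ≡ 46 (mod 53) since 15·46 = 690 ≡ 1, so λ ≡ 3.
  x = λ² - 20 - 35 = 9 - 55 ≡ 7; y = λ·(20 - 7) - 5 ≡ 34. → (7, 34)
3A = (7, 34).
Next 3B:
Repeated addition: build up to 3B.
2B: tangent at (51, 30): λ = (3·51² + 13)/(2·30) ≡ 25/7. 7⁻¹ ≡ 38 (mod 53) since 7·38 = 266 ≡ 1, so λ ≡ 25·38 ≡ 49.
  x = λ² - 51 - 51 = 2401 - 102 ≡ 20; y = λ·(51 - 20) - 30 ≡ 5. → (20, 5)
3B: (20, 5) + (51, 30). λ = (30 - 5)/(51 - 20) ≡ 25/31 mod 53. 31⁻¹ ≡ 12 (mod 53), so λ ≡ 35.
  x = λ² - 20 - 51 = 1225 - 71 ≡ 41; y = λ·(20 - 41) - 5 ≡ 2. → (41, 2)
3B = (41, 2).
Finally 3A + 3B:
(7, 34) + (41, 2). λ = (2 - 34)/(41 - 7) ≡ 21/34 mod 53. 34⁻¹ ≡ 39 (mod 53), so λ ≡ 24.
  x = λ² - 7 - 41 = 576 - 48 ≡ 51; y = λ·(7 - 51) - 34 ≡ 23. → (51, 23)

(51, 23)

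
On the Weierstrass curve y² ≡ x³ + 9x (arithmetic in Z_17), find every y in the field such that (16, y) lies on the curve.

none

x³ + 9x + 0 = 4240 ≡ 7 (mod 17).
7 is a non-residue mod 17; no y exists.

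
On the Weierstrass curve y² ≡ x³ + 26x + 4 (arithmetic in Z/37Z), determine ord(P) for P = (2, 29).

2P: tangent at (2, 29): λ = (3·2² + 26)/(2·29) ≡ 1/21. 21⁻¹ ≡ 30 (mod 37) since 21·30 = 630 ≡ 1, so λ ≡ 1·30 ≡ 30.
  x = λ² - 2 - 2 = 900 - 4 ≡ 8; y = λ·(2 - 8) - 29 ≡ 13. → (8, 13)
3P: (8, 13) + (2, 29). λ = (29 - 13)/(2 - 8) ≡ 16/31 mod 37. 31⁻¹ ≡ 6 (mod 37), so λ ≡ 22.
  x = λ² - 8 - 2 = 484 - 10 ≡ 30; y = λ·(8 - 30) - 13 ≡ 21. → (30, 21)
4P: (30, 21) + (2, 29). λ = (29 - 21)/(2 - 30) ≡ 8/9 mod 37. 9⁻¹ ≡ 33 (mod 37), so λ ≡ 5.
  x = λ² - 30 - 2 = 25 - 32 ≡ 30; y = λ·(30 - 30) - 21 ≡ 16. → (30, 16)
5P: (30, 16) + (2, 29). λ = (29 - 16)/(2 - 30) ≡ 13/9 mod 37. 9⁻¹ ≡ 33 (mod 37) since 9·33 = 297 ≡ 1, so λ ≡ 22.
  x = λ² - 30 - 2 = 484 - 32 ≡ 8; y = λ·(30 - 8) - 16 ≡ 24. → (8, 24)
6P: (8, 24) + (2, 29). λ = (29 - 24)/(2 - 8) ≡ 5/31 mod 37. 31⁻¹ ≡ 6 (mod 37), so λ ≡ 30.
  x = λ² - 8 - 2 = 900 - 10 ≡ 2; y = λ·(8 - 2) - 24 ≡ 8. → (2, 8)
7P: (2, 8) + (2, 29): same x and y₁ ≡ -y₂, so the sum is O.
7P = O, so the order is 7.

7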